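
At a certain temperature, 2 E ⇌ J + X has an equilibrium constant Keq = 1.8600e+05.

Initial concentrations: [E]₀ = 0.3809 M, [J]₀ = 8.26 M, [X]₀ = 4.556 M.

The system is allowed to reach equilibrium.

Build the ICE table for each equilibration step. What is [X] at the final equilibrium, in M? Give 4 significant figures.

[X]_eq = 4.739 M

Q₀ = 259.4 vs Keq = 1.8600e+05 ⇒ Q<K, forward
Step 1:
                  E         J         X
  init       0.3809      8.26     4.556
  Δ         -0.3662    0.1831    0.1831
  eq        0.01467     8.443     4.739
  solve Keq expr → x = 0.1831; check Q = 1.8600e+05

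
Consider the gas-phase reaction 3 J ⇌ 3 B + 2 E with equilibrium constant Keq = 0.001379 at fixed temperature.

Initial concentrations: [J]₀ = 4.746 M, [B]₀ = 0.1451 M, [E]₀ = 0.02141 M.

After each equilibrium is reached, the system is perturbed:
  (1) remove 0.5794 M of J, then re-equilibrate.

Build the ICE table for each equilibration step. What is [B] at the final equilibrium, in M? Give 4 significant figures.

[B]_eq = 0.7254 M

Q₀ = 1.3099e-08 vs Keq = 0.001379 ⇒ Q<K, forward
Step 1:
                  J         B         E
  Initial     4.746    0.1451   0.02141
  Change    -0.6377    0.6377    0.4251
  Equil       4.108    0.7828    0.4465
  solve Keq expr → x = 0.2126; check Q = 0.001379
Then remove 0.5794 M of J.
Step 2:
                  J         B         E
  Initial     3.529    0.7828    0.4465
  Change     0.0574   -0.0574  -0.03827
  Equil       3.586    0.7254    0.4083
  solve Keq expr → x = -0.01913; check Q = 0.001379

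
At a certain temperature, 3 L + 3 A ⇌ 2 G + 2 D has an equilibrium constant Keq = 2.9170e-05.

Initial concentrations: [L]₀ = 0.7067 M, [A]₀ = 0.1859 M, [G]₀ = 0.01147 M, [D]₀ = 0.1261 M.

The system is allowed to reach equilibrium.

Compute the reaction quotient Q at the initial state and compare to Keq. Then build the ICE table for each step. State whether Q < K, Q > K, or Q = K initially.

Q₀ = 9.2260e-04; Q > K (proceeds reverse)

Q₀ = 9.2260e-04 vs Keq = 2.9170e-05 ⇒ Q>K, reverse
Step 1:
                    L           A           G           D
  Initial      0.7067      0.1859     0.01147      0.1261
  Change      0.01344     0.01344   -0.008962   -0.008962
  Equil        0.7201      0.1993    0.002508      0.1171
  solve Keq expr → x = -0.004481; check Q = 2.9170e-05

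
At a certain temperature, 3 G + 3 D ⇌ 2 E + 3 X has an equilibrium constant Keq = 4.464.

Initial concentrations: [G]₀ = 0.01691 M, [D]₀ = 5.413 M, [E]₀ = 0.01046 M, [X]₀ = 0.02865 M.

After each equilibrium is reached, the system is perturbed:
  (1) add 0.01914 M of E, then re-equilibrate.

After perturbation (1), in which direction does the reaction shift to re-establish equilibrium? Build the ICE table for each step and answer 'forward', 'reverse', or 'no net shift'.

Q₀ = 3.3550e-06 vs Keq = 4.464 ⇒ Q<K, forward
Step 1:
                   G          D          E          X
  init       0.01691      5.413    0.01046    0.02865
  Δ         -0.01652   -0.01652    0.01101    0.01652
  eq      3.9269e-04      5.396    0.02147    0.04517
  solve Keq expr → x = 0.005506; check Q = 4.464
Then add 0.01914 M of E.
Step 2:
                   G          D          E          X
  init    3.9269e-04      5.396    0.04061    0.04517
  Δ       2.0383e-04 2.0383e-04 -1.3588e-04 -2.0383e-04
  eq      5.9651e-04      5.397    0.04048    0.04496
  solve Keq expr → x = -6.7942e-05; check Q = 4.464

Direction: reverse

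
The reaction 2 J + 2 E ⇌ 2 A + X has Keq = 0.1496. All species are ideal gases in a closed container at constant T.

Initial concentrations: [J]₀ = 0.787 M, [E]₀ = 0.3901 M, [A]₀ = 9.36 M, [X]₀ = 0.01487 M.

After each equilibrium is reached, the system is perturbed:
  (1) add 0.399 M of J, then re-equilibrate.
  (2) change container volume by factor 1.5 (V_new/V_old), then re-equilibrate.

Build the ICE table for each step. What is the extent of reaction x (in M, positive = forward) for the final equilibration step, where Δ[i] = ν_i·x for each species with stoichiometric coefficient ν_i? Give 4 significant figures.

x = -9.8517e-05 M

Q₀ = 13.82 vs Keq = 0.1496 ⇒ Q>K, reverse
Step 1:
                   J          E          A          X
  I            0.787     0.3901       9.36    0.01487
  C          0.02934    0.02934   -0.02934   -0.01467
  E           0.8163     0.4194      9.331 2.0146e-04
  solve Keq expr → x = -0.01467; check Q = 0.1496
Then add 0.399 M of J.
Step 2:
                   J          E          A          X
  I            1.215     0.4194      9.331 2.0146e-04
  C       -4.8723e-04 -4.8723e-04 4.8723e-04 2.4362e-04
  E            1.215     0.4189      9.331 4.4507e-04
  solve Keq expr → x = 2.4362e-04; check Q = 0.1496
Then change container volume by factor 1.5 (V_new/V_old).
Step 3:
                   J          E          A          X
  I           0.8099     0.2793      6.221 2.9671e-04
  C       1.9703e-04 1.9703e-04 -1.9703e-04 -9.8517e-05
  E           0.8101     0.2795      6.221 1.9820e-04
  solve Keq expr → x = -9.8517e-05; check Q = 0.1496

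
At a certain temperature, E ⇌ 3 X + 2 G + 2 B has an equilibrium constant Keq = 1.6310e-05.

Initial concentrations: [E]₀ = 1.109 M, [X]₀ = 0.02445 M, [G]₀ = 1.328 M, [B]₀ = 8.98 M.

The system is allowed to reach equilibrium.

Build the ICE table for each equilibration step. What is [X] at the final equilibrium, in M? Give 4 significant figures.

Q₀ = 0.001874 vs Keq = 1.6310e-05 ⇒ Q>K, reverse
Step 1:
                  E         X         G         B
  Initial     1.109   0.02445     1.328      8.98
  Change   0.006458  -0.01937  -0.01292  -0.01292
  Equil       1.115  0.005077     1.315     8.967
  solve Keq expr → x = -0.006458; check Q = 1.6310e-05

[X]_eq = 0.005077 M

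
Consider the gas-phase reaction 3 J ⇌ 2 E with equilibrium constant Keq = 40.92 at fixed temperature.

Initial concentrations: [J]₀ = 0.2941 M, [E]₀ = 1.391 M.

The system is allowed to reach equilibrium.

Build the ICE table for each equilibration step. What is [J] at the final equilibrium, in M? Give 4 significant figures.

Q₀ = 76.06 vs Keq = 40.92 ⇒ Q>K, reverse
Step 1:
                    J           E
  init         0.2941       1.391
  Δ           0.06049    -0.04032
  eq           0.3546       1.351
  solve Keq expr → x = -0.02016; check Q = 40.92

[J]_eq = 0.3546 M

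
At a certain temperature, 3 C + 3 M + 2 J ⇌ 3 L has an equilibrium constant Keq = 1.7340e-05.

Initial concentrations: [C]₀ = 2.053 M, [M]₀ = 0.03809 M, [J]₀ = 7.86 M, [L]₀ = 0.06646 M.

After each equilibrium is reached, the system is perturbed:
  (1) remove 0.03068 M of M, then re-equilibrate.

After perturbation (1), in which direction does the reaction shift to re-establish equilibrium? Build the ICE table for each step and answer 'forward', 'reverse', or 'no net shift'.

Direction: reverse

Q₀ = 0.009937 vs Keq = 1.7340e-05 ⇒ Q>K, reverse
Step 1:
                    C           M           J           L
  Initial       2.053     0.03809        7.86     0.06646
  Change      0.04792     0.04792     0.03195    -0.04792
  Equil         2.101     0.08601       7.892     0.01854
  solve Keq expr → x = -0.01597; check Q = 1.7340e-05
Then remove 0.03068 M of M.
Step 2:
                    C           M           J           L
  Initial       2.101     0.05533       7.892     0.01854
  Change     0.005409    0.005409    0.003606   -0.005409
  Equil         2.106     0.06074       7.896     0.01313
  solve Keq expr → x = -0.001803; check Q = 1.7340e-05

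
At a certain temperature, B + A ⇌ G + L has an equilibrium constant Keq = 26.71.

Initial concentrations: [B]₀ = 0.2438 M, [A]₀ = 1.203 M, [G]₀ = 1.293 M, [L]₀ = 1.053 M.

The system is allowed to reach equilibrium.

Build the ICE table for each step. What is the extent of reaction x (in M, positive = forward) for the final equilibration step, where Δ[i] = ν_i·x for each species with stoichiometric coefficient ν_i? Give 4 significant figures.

Q₀ = 4.642 vs Keq = 26.71 ⇒ Q<K, forward
Step 1:
                    B           A           G           L
  Initial      0.2438       1.203       1.293       1.053
  Change      -0.1777     -0.1777      0.1777      0.1777
  Equil       0.06609       1.025       1.471       1.231
  solve Keq expr → x = 0.1777; check Q = 26.71

x = 0.1777 M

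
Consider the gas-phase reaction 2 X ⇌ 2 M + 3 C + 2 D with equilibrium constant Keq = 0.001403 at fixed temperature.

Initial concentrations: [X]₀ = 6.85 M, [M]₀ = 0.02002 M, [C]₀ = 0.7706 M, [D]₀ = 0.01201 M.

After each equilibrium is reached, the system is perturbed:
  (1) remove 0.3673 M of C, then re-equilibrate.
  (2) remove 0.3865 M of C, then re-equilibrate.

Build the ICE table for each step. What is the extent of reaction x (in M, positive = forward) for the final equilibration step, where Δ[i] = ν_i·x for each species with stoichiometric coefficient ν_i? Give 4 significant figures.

x = 0.04739 M

Q₀ = 5.6379e-10 vs Keq = 0.001403 ⇒ Q<K, forward
Step 1:
                    X           M           C           D
  init           6.85     0.02002      0.7706     0.01201
  Δ           -0.3794      0.3794      0.5691      0.3794
  eq            6.471      0.3994        1.34      0.3914
  solve Keq expr → x = 0.1897; check Q = 0.001403
Then remove 0.3673 M of C.
Step 2:
                    X           M           C           D
  init          6.471      0.3994      0.9724      0.3914
  Δ          -0.06846     0.06846      0.1027     0.06846
  eq            6.402      0.4679       1.075      0.4598
  solve Keq expr → x = 0.03423; check Q = 0.001403
Then remove 0.3865 M of C.
Step 3:
                    X           M           C           D
  init          6.402      0.4679      0.6885      0.4598
  Δ          -0.09477     0.09477      0.1422     0.09477
  eq            6.307      0.5626      0.8307      0.5546
  solve Keq expr → x = 0.04739; check Q = 0.001403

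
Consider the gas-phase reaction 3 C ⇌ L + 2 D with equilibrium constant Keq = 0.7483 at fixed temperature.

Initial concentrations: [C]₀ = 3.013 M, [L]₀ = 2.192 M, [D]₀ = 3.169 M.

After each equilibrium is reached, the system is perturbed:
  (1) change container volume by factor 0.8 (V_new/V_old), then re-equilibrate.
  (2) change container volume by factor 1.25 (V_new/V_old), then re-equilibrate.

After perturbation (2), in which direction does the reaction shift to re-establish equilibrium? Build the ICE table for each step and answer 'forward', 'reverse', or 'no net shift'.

Q₀ = 0.8048 vs Keq = 0.7483 ⇒ Q>K, reverse
Step 1:
                   C          L          D
  I            3.013      2.192      3.169
  C          0.04656   -0.01552   -0.03104
  E             3.06      2.176      3.138
  solve Keq expr → x = -0.01552; check Q = 0.7483
Then change container volume by factor 0.8 (V_new/V_old).
Step 2:
                   C          L          D
  I            3.824      2.721      3.922
  C                0          0          0
  E            3.824      2.721      3.922
  solve Keq expr → x = 0; check Q = 0.7483
Then change container volume by factor 1.25 (V_new/V_old).
Step 3:
                   C          L          D
  I             3.06      2.176      3.138
  C                0          0          0
  E             3.06      2.176      3.138
  solve Keq expr → x = 0; check Q = 0.7483

Direction: no net shift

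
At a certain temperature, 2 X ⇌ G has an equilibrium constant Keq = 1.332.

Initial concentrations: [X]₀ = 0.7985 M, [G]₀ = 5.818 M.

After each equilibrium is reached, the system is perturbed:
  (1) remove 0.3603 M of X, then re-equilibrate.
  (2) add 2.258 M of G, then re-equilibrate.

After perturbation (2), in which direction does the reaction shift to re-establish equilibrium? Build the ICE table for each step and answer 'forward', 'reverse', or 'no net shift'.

Direction: reverse

Q₀ = 9.125 vs Keq = 1.332 ⇒ Q>K, reverse
Step 1:
                  X         G
  init       0.7985     5.818
  Δ           1.182   -0.5912
  eq          1.981     5.227
  solve Keq expr → x = -0.5912; check Q = 1.332
Then remove 0.3603 M of X.
Step 2:
                  X         G
  init        1.621     5.227
  Δ          0.3289   -0.1644
  eq           1.95     5.062
  solve Keq expr → x = -0.1644; check Q = 1.332
Then add 2.258 M of G.
Step 3:
                  X         G
  init         1.95      7.32
  Δ          0.3654   -0.1827
  eq          2.315     7.138
  solve Keq expr → x = -0.1827; check Q = 1.332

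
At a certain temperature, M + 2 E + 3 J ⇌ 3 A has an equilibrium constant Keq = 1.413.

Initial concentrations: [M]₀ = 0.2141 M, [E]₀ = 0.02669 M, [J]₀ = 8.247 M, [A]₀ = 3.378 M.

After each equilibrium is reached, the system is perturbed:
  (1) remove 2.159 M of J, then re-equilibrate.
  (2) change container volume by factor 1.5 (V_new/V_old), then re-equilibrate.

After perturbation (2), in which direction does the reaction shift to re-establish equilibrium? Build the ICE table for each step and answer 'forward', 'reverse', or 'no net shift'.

Direction: reverse

Q₀ = 450.6 vs Keq = 1.413 ⇒ Q>K, reverse
Step 1:
                  M         E         J         A
  Initial    0.2141   0.02669     8.247     3.378
  Change     0.1317    0.2634    0.3951   -0.3951
  Equil      0.3458    0.2901     8.642     2.983
  solve Keq expr → x = -0.1317; check Q = 1.413
Then remove 2.159 M of J.
Step 2:
                  M         E         J         A
  Initial    0.3458    0.2901     6.483     2.983
  Change    0.04493   0.08986    0.1348   -0.1348
  Equil      0.3907      0.38     6.618     2.848
  solve Keq expr → x = -0.04493; check Q = 1.413
Then change container volume by factor 1.5 (V_new/V_old).
Step 3:
                  M         E         J         A
  Initial    0.2605    0.2533     4.412     1.899
  Change     0.0513    0.1026    0.1539   -0.1539
  Equil      0.3118    0.3559     4.566     1.745
  solve Keq expr → x = -0.0513; check Q = 1.413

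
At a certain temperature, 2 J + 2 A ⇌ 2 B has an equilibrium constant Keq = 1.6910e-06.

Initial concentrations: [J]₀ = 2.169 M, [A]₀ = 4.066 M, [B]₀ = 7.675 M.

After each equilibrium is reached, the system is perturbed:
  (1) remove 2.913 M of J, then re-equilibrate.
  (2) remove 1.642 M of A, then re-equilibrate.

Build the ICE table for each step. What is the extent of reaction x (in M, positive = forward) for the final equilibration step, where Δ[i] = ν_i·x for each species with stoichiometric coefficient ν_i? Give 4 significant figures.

x = -0.007133 M

Q₀ = 0.7574 vs Keq = 1.6910e-06 ⇒ Q>K, reverse
Step 1:
                  J         A         B
  I           2.169     4.066     7.675
  C           7.529     7.529    -7.529
  E           9.698     11.59    0.1462
  solve Keq expr → x = -3.764; check Q = 1.6910e-06
Then remove 2.913 M of J.
Step 2:
                  J         A         B
  I           6.785     11.59    0.1462
  C         0.04289   0.04289  -0.04289
  E           6.828     11.64    0.1033
  solve Keq expr → x = -0.02145; check Q = 1.6910e-06
Then remove 1.642 M of A.
Step 3:
                  J         A         B
  I           6.828     9.996    0.1033
  C         0.01427   0.01427  -0.01427
  E           6.842     10.01   0.08906
  solve Keq expr → x = -0.007133; check Q = 1.6910e-06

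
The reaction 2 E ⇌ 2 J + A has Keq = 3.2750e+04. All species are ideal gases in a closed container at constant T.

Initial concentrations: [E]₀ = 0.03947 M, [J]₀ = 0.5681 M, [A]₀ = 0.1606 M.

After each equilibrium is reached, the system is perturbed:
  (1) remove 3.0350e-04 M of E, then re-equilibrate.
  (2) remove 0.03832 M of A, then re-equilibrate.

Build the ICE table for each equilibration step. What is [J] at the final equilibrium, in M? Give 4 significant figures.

[J]_eq = 0.606 M

Q₀ = 33.27 vs Keq = 3.2750e+04 ⇒ Q<K, forward
Step 1:
                   E          J          A
  I          0.03947     0.5681     0.1606
  C         -0.03805    0.03805    0.01903
  E          0.00142     0.6062     0.1796
  solve Keq expr → x = 0.01903; check Q = 3.2750e+04
Then remove 3.0350e-04 M of E.
Step 2:
                   E          J          A
  I         0.001116     0.6062     0.1796
  C       3.0220e-04 -3.0220e-04 -1.5110e-04
  E         0.001418     0.6058     0.1795
  solve Keq expr → x = -1.5110e-04; check Q = 3.2750e+04
Then remove 0.03832 M of A.
Step 3:
                   E          J          A
  I         0.001418     0.6058     0.1412
  C       -1.5980e-04 1.5980e-04 7.9901e-05
  E         0.001258      0.606     0.1412
  solve Keq expr → x = 7.9901e-05; check Q = 3.2750e+04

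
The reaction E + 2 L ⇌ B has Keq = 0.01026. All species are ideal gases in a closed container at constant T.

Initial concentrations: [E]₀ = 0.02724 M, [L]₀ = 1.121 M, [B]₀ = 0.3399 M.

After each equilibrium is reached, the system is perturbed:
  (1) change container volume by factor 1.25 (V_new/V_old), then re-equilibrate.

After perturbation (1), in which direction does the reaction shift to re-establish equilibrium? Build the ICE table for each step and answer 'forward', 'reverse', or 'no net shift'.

Q₀ = 9.93 vs Keq = 0.01026 ⇒ Q>K, reverse
Step 1:
                    E           L           B
  init        0.02724       1.121      0.3399
  Δ            0.3284      0.6567     -0.3284
  eq           0.3556       1.778     0.01153
  solve Keq expr → x = -0.3284; check Q = 0.01026
Then change container volume by factor 1.25 (V_new/V_old).
Step 2:
                    E           L           B
  init         0.2845       1.422    0.009225
  Δ          0.003201    0.006401   -0.003201
  eq           0.2877       1.429    0.006024
  solve Keq expr → x = -0.003201; check Q = 0.01026

Direction: reverse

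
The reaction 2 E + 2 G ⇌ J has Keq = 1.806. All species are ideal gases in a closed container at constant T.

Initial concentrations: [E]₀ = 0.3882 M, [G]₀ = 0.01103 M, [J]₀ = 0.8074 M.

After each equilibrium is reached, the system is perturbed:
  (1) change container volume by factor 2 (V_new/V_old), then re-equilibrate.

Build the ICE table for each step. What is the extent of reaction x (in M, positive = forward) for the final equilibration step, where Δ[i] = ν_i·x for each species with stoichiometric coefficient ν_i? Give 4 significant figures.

x = -0.09194 M

Q₀ = 4.4038e+04 vs Keq = 1.806 ⇒ Q>K, reverse
Step 1:
                   E          G          J
  init        0.3882    0.01103     0.8074
  Δ           0.5594     0.5594    -0.2797
  eq          0.9476     0.5704     0.5277
  solve Keq expr → x = -0.2797; check Q = 1.806
Then change container volume by factor 2 (V_new/V_old).
Step 2:
                   E          G          J
  init        0.4738     0.2852     0.2638
  Δ           0.1839     0.1839   -0.09194
  eq          0.6577     0.4691     0.1719
  solve Keq expr → x = -0.09194; check Q = 1.806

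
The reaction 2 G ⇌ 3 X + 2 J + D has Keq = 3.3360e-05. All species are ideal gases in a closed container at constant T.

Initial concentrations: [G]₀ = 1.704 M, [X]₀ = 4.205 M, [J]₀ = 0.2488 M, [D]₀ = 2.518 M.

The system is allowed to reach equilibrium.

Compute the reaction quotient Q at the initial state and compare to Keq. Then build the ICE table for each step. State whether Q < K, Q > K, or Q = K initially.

Q₀ = 3.991; Q > K (proceeds reverse)

Q₀ = 3.991 vs Keq = 3.3360e-05 ⇒ Q>K, reverse
Step 1:
                   G          X          J          D
  Initial      1.704      4.205     0.2488      2.518
  Change      0.2478    -0.3717    -0.2478    -0.1239
  Equil        1.952      3.833 9.7081e-04      2.394
  solve Keq expr → x = -0.1239; check Q = 3.3360e-05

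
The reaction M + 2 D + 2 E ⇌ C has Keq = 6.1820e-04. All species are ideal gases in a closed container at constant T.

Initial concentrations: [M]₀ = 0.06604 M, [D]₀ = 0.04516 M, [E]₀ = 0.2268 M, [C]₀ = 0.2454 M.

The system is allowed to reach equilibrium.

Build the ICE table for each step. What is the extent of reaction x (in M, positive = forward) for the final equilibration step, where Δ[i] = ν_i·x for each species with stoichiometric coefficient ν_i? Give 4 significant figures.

x = -0.2454 M

Q₀ = 3.5422e+04 vs Keq = 6.1820e-04 ⇒ Q>K, reverse
Step 1:
                  M         D         E         C
  Initial   0.06604   0.04516    0.2268    0.2454
  Change     0.2454    0.4907    0.4907   -0.2454
  Equil      0.3114    0.5359    0.7175 2.8466e-05
  solve Keq expr → x = -0.2454; check Q = 6.1820e-04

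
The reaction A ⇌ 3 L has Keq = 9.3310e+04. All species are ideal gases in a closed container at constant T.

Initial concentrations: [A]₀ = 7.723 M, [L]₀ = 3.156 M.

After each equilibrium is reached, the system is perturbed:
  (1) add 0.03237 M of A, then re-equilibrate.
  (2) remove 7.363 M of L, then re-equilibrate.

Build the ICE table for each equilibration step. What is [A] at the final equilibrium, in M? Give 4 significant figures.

Q₀ = 4.07 vs Keq = 9.3310e+04 ⇒ Q<K, forward
Step 1:
                   A          L
  init         7.723      3.156
  Δ           -7.539      22.62
  eq          0.1835      25.77
  solve Keq expr → x = 7.539; check Q = 9.3310e+04
Then add 0.03237 M of A.
Step 2:
                   A          L
  init        0.2159      25.77
  Δ         -0.03041    0.09124
  eq          0.1855      25.87
  solve Keq expr → x = 0.03041; check Q = 9.3310e+04
Then remove 7.363 M of L.
Step 3:
                   A          L
  init        0.1855       18.5
  Δ          -0.1137     0.3412
  eq         0.07171      18.84
  solve Keq expr → x = 0.1137; check Q = 9.3310e+04

[A]_eq = 0.07171 M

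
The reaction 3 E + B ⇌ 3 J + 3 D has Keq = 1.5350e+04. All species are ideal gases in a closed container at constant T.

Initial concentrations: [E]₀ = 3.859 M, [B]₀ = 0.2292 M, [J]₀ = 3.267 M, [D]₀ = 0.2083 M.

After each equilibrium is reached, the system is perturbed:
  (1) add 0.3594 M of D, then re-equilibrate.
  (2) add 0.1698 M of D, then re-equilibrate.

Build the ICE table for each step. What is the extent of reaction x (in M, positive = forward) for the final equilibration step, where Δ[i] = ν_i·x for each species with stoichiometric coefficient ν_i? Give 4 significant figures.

x = -1.1497e-04 M

Q₀ = 0.02393 vs Keq = 1.5350e+04 ⇒ Q<K, forward
Step 1:
                   E          B          J          D
  init         3.859     0.2292      3.267     0.2083
  Δ          -0.6873    -0.2291     0.6873     0.6873
  eq           3.172 9.0704e-05      3.954     0.8956
  solve Keq expr → x = 0.2291; check Q = 1.5350e+04
Then add 0.3594 M of D.
Step 2:
                   E          B          J          D
  init         3.172 9.0704e-05      3.954      1.255
  Δ       4.7516e-04 1.5839e-04 -4.7516e-04 -4.7516e-04
  eq           3.172 2.4909e-04      3.954      1.255
  solve Keq expr → x = -1.5839e-04; check Q = 1.5350e+04
Then add 0.1698 M of D.
Step 3:
                   E          B          J          D
  init         3.172 2.4909e-04      3.954      1.424
  Δ       3.4491e-04 1.1497e-04 -3.4491e-04 -3.4491e-04
  eq           3.172 3.6406e-04      3.954      1.424
  solve Keq expr → x = -1.1497e-04; check Q = 1.5350e+04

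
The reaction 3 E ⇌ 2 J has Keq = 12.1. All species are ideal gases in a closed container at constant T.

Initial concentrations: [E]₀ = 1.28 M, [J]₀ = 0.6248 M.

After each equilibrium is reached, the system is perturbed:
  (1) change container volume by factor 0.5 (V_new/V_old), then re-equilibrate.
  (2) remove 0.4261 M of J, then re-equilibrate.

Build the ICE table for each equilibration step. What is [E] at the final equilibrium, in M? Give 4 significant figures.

Q₀ = 0.1861 vs Keq = 12.1 ⇒ Q<K, forward
Step 1:
                   E          J
  Initial       1.28     0.6248
  Change     -0.7997     0.5331
  Equil       0.4803      1.158
  solve Keq expr → x = 0.2666; check Q = 12.1
Then change container volume by factor 0.5 (V_new/V_old).
Step 2:
                   E          J
  Initial     0.9606      2.316
  Change     -0.1731     0.1154
  Equil       0.7876      2.431
  solve Keq expr → x = 0.05769; check Q = 12.1
Then remove 0.4261 M of J.
Step 3:
                   E          J
  Initial     0.7876      2.005
  Change    -0.08236     0.0549
  Equil       0.7052       2.06
  solve Keq expr → x = 0.02745; check Q = 12.1

[E]_eq = 0.7052 M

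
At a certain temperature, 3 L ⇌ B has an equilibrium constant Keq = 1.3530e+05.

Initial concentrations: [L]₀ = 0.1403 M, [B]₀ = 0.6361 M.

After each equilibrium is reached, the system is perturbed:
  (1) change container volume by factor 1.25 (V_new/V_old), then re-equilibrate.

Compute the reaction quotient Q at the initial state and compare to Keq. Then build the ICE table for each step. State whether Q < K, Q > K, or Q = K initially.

Q₀ = 230.3 vs Keq = 1.3530e+05 ⇒ Q<K, forward
Step 1:
                    L           B
  I            0.1403      0.6361
  C           -0.1232     0.04106
  E           0.01711      0.6772
  solve Keq expr → x = 0.04106; check Q = 1.3530e+05
Then change container volume by factor 1.25 (V_new/V_old).
Step 2:
                    L           B
  I           0.01368      0.5417
  C          0.002188 -7.2926e-04
  E           0.01587       0.541
  solve Keq expr → x = -7.2926e-04; check Q = 1.3530e+05

Q₀ = 230.3; Q < K (proceeds forward)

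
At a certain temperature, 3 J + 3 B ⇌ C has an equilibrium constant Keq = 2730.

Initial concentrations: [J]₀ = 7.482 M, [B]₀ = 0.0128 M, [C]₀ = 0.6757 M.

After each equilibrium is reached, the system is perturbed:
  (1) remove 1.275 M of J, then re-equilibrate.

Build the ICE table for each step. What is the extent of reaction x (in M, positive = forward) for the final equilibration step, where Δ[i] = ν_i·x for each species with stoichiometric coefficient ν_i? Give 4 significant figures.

x = -5.7385e-04 M

Q₀ = 769.3 vs Keq = 2730 ⇒ Q<K, forward
Step 1:
                   J          B          C
  init         7.482     0.0128     0.6757
  Δ        -0.004397  -0.004397   0.001466
  eq           7.478   0.008403     0.6772
  solve Keq expr → x = 0.001466; check Q = 2730
Then remove 1.275 M of J.
Step 2:
                   J          B          C
  init         6.203   0.008403     0.6772
  Δ         0.001722   0.001722 -5.7385e-04
  eq           6.204    0.01012     0.6766
  solve Keq expr → x = -5.7385e-04; check Q = 2730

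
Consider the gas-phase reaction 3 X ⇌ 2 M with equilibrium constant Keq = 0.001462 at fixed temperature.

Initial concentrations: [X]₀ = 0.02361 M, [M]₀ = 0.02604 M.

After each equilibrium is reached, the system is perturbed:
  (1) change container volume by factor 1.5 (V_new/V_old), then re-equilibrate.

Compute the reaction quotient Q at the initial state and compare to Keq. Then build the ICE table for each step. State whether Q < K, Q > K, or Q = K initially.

Q₀ = 51.52 vs Keq = 0.001462 ⇒ Q>K, reverse
Step 1:
                  X         M
  I         0.02361   0.02604
  C         0.03818  -0.02545
  E         0.06179 5.8727e-04
  solve Keq expr → x = -0.01273; check Q = 0.001462
Then change container volume by factor 1.5 (V_new/V_old).
Step 2:
                  X         M
  I         0.04119 3.9152e-04
  C       1.0592e-04 -7.0611e-05
  E          0.0413 3.2091e-04
  solve Keq expr → x = -3.5305e-05; check Q = 0.001462

Q₀ = 51.52; Q > K (proceeds reverse)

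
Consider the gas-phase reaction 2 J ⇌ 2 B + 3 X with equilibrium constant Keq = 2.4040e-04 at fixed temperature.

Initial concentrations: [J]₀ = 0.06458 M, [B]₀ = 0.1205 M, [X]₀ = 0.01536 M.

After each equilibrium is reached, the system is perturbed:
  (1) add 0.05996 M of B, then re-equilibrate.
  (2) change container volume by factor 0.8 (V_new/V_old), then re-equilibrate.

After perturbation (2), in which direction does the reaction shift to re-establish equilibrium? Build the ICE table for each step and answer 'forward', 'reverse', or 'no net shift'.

Q₀ = 1.2617e-05 vs Keq = 2.4040e-04 ⇒ Q<K, forward
Step 1:
                    J           B           X
  Initial     0.06458      0.1205     0.01536
  Change      -0.0121      0.0121     0.01816
  Equil       0.05248      0.1326     0.03352
  solve Keq expr → x = 0.006052; check Q = 2.4040e-04
Then add 0.05996 M of B.
Step 2:
                    J           B           X
  Initial     0.05248      0.1926     0.03352
  Change     0.003835   -0.003835   -0.005752
  Equil       0.05631      0.1887     0.02776
  solve Keq expr → x = -0.001917; check Q = 2.4040e-04
Then change container volume by factor 0.8 (V_new/V_old).
Step 3:
                    J           B           X
  Initial     0.07039      0.2359      0.0347
  Change     0.003766   -0.003766   -0.005649
  Equil       0.07415      0.2321     0.02906
  solve Keq expr → x = -0.001883; check Q = 2.4040e-04

Direction: reverse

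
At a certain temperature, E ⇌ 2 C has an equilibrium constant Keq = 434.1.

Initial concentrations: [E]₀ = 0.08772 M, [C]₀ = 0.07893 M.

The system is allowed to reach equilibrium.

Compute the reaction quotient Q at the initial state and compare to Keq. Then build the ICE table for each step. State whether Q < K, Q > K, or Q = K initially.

Q₀ = 0.07102; Q < K (proceeds forward)

Q₀ = 0.07102 vs Keq = 434.1 ⇒ Q<K, forward
Step 1:
                    E           C
  Initial     0.08772     0.07893
  Change     -0.08757      0.1751
  Equil    1.4871e-04      0.2541
  solve Keq expr → x = 0.08757; check Q = 434.1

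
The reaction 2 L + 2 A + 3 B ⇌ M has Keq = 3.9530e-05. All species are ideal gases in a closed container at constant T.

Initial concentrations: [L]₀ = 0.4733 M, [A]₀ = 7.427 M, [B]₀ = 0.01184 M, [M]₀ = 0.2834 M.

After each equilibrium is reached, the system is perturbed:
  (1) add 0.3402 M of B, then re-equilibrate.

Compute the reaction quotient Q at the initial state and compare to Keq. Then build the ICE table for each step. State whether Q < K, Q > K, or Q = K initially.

Q₀ = 1.3818e+04; Q > K (proceeds reverse)

Q₀ = 1.3818e+04 vs Keq = 3.9530e-05 ⇒ Q>K, reverse
Step 1:
                   L          A          B          M
  init        0.4733      7.427    0.01184     0.2834
  Δ           0.5634     0.5634     0.8451    -0.2817
  eq           1.037       7.99     0.8569   0.001707
  solve Keq expr → x = -0.2817; check Q = 3.9530e-05
Then add 0.3402 M of B.
Step 2:
                   L          A          B          M
  init         1.037       7.99      1.197   0.001707
  Δ        -0.005588  -0.005588  -0.008383   0.002794
  eq           1.031      7.985      1.189   0.004501
  solve Keq expr → x = 0.002794; check Q = 3.9530e-05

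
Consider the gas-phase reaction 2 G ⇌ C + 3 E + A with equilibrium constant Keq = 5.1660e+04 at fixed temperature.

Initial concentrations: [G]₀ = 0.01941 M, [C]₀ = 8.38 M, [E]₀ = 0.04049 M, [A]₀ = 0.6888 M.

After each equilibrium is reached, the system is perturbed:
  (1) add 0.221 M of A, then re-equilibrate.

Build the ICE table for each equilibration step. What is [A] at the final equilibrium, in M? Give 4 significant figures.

Q₀ = 1.017 vs Keq = 5.1660e+04 ⇒ Q<K, forward
Step 1:
                    G           C           E           A
  init        0.01941        8.38     0.04049      0.6888
  Δ          -0.01922    0.009608     0.02882    0.009608
  eq       1.9435e-04        8.39     0.06931      0.6984
  solve Keq expr → x = 0.009608; check Q = 5.1660e+04
Then add 0.221 M of A.
Step 2:
                    G           C           E           A
  init     1.9435e-04        8.39     0.06931      0.9194
  Δ        2.8431e-05 -1.4216e-05 -4.2647e-05 -1.4216e-05
  eq       2.2278e-04        8.39     0.06927      0.9194
  solve Keq expr → x = -1.4216e-05; check Q = 5.1660e+04

[A]_eq = 0.9194 M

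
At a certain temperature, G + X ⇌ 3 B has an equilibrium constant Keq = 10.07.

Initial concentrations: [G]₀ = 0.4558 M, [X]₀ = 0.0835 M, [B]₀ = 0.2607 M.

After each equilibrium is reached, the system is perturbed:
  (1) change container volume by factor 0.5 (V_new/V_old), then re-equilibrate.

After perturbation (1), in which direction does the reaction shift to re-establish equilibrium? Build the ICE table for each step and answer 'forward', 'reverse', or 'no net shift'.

Direction: reverse

Q₀ = 0.4655 vs Keq = 10.07 ⇒ Q<K, forward
Step 1:
                  G         X         B
  Initial    0.4558    0.0835    0.2607
  Change   -0.06135  -0.06135    0.1841
  Equil      0.3944   0.02215    0.4448
  solve Keq expr → x = 0.06135; check Q = 10.07
Then change container volume by factor 0.5 (V_new/V_old).
Step 2:
                  G         X         B
  Initial    0.7889    0.0443    0.8895
  Change    0.02315   0.02315  -0.06944
  Equil       0.812   0.06744    0.8201
  solve Keq expr → x = -0.02315; check Q = 10.07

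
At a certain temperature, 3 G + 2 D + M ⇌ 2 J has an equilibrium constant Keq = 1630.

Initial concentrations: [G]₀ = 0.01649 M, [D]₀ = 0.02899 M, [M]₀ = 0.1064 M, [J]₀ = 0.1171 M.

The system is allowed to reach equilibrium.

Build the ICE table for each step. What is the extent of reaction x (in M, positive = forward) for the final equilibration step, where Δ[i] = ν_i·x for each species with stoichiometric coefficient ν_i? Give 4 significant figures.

x = -0.03207 M

Q₀ = 3.4199e+07 vs Keq = 1630 ⇒ Q>K, reverse
Step 1:
                   G          D          M          J
  init       0.01649    0.02899     0.1064     0.1171
  Δ          0.09622    0.06415    0.03207   -0.06415
  eq          0.1127    0.09314     0.1385    0.05295
  solve Keq expr → x = -0.03207; check Q = 1630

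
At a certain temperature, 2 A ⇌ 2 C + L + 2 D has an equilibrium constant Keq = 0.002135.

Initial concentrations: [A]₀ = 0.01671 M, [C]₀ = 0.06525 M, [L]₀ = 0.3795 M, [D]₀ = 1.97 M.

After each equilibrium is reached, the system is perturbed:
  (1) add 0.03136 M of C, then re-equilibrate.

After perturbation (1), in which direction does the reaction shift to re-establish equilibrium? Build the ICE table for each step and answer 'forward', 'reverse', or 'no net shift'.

Q₀ = 22.46 vs Keq = 0.002135 ⇒ Q>K, reverse
Step 1:
                    A           C           L           D
  I           0.01671     0.06525      0.3795        1.97
  C           0.06202    -0.06202    -0.03101    -0.06202
  E           0.07873     0.00323      0.3485       1.908
  solve Keq expr → x = -0.03101; check Q = 0.002135
Then add 0.03136 M of C.
Step 2:
                    A           C           L           D
  I           0.07873     0.03459      0.3485       1.908
  C           0.02996    -0.02996    -0.01498    -0.02996
  E            0.1087    0.004631      0.3335       1.878
  solve Keq expr → x = -0.01498; check Q = 0.002135

Direction: reverse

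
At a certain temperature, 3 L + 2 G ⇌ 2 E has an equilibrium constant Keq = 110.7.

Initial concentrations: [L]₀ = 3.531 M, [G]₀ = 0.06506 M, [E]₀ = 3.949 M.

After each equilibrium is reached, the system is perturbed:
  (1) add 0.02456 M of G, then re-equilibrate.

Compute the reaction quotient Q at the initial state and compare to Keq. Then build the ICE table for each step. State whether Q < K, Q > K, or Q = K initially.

Q₀ = 83.69; Q < K (proceeds forward)

Q₀ = 83.69 vs Keq = 110.7 ⇒ Q<K, forward
Step 1:
                    L           G           E
  I             3.531     0.06506       3.949
  C          -0.01213   -0.008084    0.008084
  E             3.519     0.05698       3.957
  solve Keq expr → x = 0.004042; check Q = 110.7
Then add 0.02456 M of G.
Step 2:
                    L           G           E
  I             3.519     0.08154       3.957
  C          -0.03504    -0.02336     0.02336
  E             3.484     0.05818        3.98
  solve Keq expr → x = 0.01168; check Q = 110.7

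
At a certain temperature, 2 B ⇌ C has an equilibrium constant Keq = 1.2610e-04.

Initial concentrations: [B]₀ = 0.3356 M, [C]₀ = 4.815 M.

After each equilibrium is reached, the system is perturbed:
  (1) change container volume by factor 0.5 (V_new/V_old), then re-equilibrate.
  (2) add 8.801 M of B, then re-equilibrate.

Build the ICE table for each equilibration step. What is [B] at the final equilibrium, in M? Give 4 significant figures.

[B]_eq = 28.53 M

Q₀ = 42.75 vs Keq = 1.2610e-04 ⇒ Q>K, reverse
Step 1:
                   B          C
  I           0.3356      4.815
  C            9.605     -4.803
  E            9.941    0.01246
  solve Keq expr → x = -4.803; check Q = 1.2610e-04
Then change container volume by factor 0.5 (V_new/V_old).
Step 2:
                   B          C
  I            19.88    0.02492
  C         -0.04935    0.02467
  E            19.83     0.0496
  solve Keq expr → x = 0.02467; check Q = 1.2610e-04
Then add 8.801 M of B.
Step 3:
                   B          C
  I            28.63     0.0496
  C           -0.106    0.05302
  E            28.53     0.1026
  solve Keq expr → x = 0.05302; check Q = 1.2610e-04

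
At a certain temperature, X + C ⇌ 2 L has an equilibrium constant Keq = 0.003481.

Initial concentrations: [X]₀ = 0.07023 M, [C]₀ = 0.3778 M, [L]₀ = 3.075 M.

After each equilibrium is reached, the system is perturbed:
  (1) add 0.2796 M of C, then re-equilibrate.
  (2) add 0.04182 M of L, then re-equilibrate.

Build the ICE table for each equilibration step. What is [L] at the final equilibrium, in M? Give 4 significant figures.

Q₀ = 356.4 vs Keq = 0.003481 ⇒ Q>K, reverse
Step 1:
                    X           C           L
  I           0.07023      0.3778       3.075
  C             1.487       1.487      -2.974
  E             1.557       1.865      0.1006
  solve Keq expr → x = -1.487; check Q = 0.003481
Then add 0.2796 M of C.
Step 2:
                    X           C           L
  I             1.557       2.145      0.1006
  C         -0.003532   -0.003532    0.007063
  E             1.554       2.141      0.1076
  solve Keq expr → x = 0.003532; check Q = 0.003481
Then add 0.04182 M of L.
Step 3:
                    X           C           L
  I             1.554       2.141      0.1494
  C            0.0203      0.0203    -0.04061
  E             1.574       2.161      0.1088
  solve Keq expr → x = -0.0203; check Q = 0.003481

[L]_eq = 0.1088 M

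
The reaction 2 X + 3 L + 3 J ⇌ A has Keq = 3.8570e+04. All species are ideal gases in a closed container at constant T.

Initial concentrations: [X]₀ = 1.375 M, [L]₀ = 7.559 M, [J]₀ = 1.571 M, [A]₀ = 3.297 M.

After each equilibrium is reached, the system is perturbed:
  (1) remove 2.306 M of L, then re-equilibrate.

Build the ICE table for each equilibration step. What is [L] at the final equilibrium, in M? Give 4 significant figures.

[L]_eq = 3.707 M

Q₀ = 0.001041 vs Keq = 3.8570e+04 ⇒ Q<K, forward
Step 1:
                   X          L          J          A
  I            1.375      7.559      1.571      3.297
  C           -1.037     -1.555     -1.555     0.5184
  E           0.3382      6.004    0.01587      3.815
  solve Keq expr → x = 0.5184; check Q = 3.8570e+04
Then remove 2.306 M of L.
Step 2:
                   X          L          J          A
  I           0.3382      3.698    0.01587      3.815
  C         0.006337   0.009506   0.009506  -0.003169
  E           0.3446      3.707    0.02537      3.812
  solve Keq expr → x = -0.003169; check Q = 3.8570e+04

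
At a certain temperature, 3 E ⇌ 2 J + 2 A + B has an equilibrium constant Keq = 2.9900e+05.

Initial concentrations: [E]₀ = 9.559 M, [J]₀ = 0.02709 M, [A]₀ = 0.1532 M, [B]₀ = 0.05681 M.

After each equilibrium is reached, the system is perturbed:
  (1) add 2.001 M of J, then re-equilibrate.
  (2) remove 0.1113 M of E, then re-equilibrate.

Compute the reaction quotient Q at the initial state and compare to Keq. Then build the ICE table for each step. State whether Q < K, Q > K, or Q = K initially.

Q₀ = 1.1203e-09; Q < K (proceeds forward)

Q₀ = 1.1203e-09 vs Keq = 2.9900e+05 ⇒ Q<K, forward
Step 1:
                    E           J           A           B
  Initial       9.559     0.02709      0.1532     0.05681
  Change       -9.304       6.203       6.203       3.101
  Equil        0.2549        6.23       6.356       3.158
  solve Keq expr → x = 3.101; check Q = 2.9900e+05
Then add 2.001 M of J.
Step 2:
                    E           J           A           B
  Initial      0.2549       8.231       6.356       3.158
  Change      0.04959    -0.03306    -0.03306    -0.01653
  Equil        0.3045       8.198       6.323       3.142
  solve Keq expr → x = -0.01653; check Q = 2.9900e+05
Then remove 0.1113 M of E.
Step 3:
                    E           J           A           B
  Initial      0.1932       8.198       6.323       3.142
  Change       0.1061    -0.07077    -0.07077    -0.03538
  Equil        0.2993       8.127       6.252       3.106
  solve Keq expr → x = -0.03538; check Q = 2.9900e+05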